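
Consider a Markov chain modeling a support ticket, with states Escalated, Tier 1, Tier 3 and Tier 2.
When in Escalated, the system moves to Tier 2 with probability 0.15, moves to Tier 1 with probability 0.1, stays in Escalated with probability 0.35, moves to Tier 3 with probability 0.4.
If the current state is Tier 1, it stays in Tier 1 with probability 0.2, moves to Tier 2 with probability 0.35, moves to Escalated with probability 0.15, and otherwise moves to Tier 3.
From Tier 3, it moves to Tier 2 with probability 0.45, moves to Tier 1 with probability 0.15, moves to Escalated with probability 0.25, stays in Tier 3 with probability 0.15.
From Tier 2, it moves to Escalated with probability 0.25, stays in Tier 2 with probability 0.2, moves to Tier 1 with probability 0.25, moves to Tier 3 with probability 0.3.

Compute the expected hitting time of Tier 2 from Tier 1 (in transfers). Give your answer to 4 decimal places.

Let t(s) be the expected number of transfers to first reach Tier 2 from state s, with t(Tier 2) = 0. Conditioning on the first transfer:
t(Escalated) = 1 + 0.35·t(Escalated) + 0.1·t(Tier 1) + 0.4·t(Tier 3)
t(Tier 1) = 1 + 0.15·t(Escalated) + 0.2·t(Tier 1) + 0.3·t(Tier 3)
t(Tier 3) = 1 + 0.25·t(Escalated) + 0.15·t(Tier 1) + 0.15·t(Tier 3)
Solving: t(Escalated) = 3.7232, t(Tier 1) = 2.9984, t(Tier 3) = 2.8007.
Expected transfers from Tier 1 to Tier 2: 2.9984.

2.9984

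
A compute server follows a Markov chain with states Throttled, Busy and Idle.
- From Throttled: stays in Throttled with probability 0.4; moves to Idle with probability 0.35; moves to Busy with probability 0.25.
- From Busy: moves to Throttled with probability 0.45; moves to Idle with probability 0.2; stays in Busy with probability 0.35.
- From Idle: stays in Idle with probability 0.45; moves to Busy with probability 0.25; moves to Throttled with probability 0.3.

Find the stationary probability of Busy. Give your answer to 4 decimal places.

Let the stationary distribution be π with π = πP and π_1 + π_2 + π_3 = 1.
π_1 = 0.4·π_1 + 0.45·π_2 + 0.3·π_3
π_2 = 0.25·π_1 + 0.35·π_2 + 0.25·π_3
Solving with the normalization constraint gives π = (0.3796, 0.2778, 0.3426).
So the stationary probability of Busy is 0.2778.

0.2778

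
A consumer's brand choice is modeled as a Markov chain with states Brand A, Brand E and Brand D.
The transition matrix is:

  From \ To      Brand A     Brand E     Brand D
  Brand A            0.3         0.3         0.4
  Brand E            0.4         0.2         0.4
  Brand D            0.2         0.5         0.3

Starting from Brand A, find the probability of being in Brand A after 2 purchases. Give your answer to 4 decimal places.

Sum over the intermediate state after 1 purchase:
P = P(Brand A→Brand A)·P(Brand A→Brand A) + P(Brand A→Brand E)·P(Brand E→Brand A) + P(Brand A→Brand D)·P(Brand D→Brand A)
  = 0.3×0.3 + 0.3×0.4 + 0.4×0.2
  = 0.0900 + 0.1200 + 0.0800 = 0.2900

0.2900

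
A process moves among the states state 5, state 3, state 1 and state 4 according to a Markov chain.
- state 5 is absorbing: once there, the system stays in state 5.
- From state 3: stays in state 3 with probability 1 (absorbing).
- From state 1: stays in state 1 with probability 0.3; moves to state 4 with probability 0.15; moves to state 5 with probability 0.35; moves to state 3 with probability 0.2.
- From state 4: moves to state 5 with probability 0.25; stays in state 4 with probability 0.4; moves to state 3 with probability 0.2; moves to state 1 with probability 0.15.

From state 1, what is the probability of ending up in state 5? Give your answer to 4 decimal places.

Let h(s) be the probability of absorption at state 5 starting from transient state s. Then h(state 5) = 1 and h(state 3) = 0. By first-step analysis:
h(state 1) = 0.35·1 + 0.2·0 + 0.3·h(state 1) + 0.15·h(state 4)
h(state 4) = 0.25·1 + 0.2·0 + 0.15·h(state 1) + 0.4·h(state 4)
Solving: h(state 1) = 0.6226, h(state 4) = 0.5723.
Starting from state 1, the probability is 0.6226.

0.6226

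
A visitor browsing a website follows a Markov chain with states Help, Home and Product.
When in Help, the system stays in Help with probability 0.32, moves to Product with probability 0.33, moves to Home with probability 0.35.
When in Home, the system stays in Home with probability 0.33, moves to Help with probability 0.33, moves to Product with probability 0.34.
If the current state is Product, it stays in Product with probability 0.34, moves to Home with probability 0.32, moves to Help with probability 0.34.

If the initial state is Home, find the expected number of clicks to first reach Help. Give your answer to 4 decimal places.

2.9994

Let t(s) be the expected number of clicks to first reach Help from state s, with t(Help) = 0. Conditioning on the first click:
t(Home) = 1 + 0.33·t(Home) + 0.34·t(Product)
t(Product) = 1 + 0.32·t(Home) + 0.34·t(Product)
Solving: t(Home) = 2.9994, t(Product) = 2.9694.
Expected clicks from Home to Help: 2.9994.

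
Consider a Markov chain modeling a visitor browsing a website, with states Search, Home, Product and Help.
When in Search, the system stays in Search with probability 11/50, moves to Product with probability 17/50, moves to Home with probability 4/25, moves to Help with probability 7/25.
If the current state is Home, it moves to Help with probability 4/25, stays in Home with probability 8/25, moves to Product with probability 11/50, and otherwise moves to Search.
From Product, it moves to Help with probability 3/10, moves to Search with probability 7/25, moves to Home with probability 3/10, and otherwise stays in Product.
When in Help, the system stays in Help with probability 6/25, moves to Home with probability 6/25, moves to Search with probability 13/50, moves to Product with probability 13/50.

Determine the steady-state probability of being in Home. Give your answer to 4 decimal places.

0.2534

Let the stationary distribution be π with π = πP and π_1 + π_2 + π_3 + π_4 = 1.
π_1 = 0.22·π_1 + 0.3·π_2 + 0.28·π_3 + 0.26·π_4
π_2 = 0.16·π_1 + 0.32·π_2 + 0.3·π_3 + 0.24·π_4
π_3 = 0.34·π_1 + 0.22·π_2 + 0.12·π_3 + 0.26·π_4
Solving with the normalization constraint gives π = (0.2643, 0.2534, 0.2377, 0.2446).
So the stationary probability of Home is 0.2534.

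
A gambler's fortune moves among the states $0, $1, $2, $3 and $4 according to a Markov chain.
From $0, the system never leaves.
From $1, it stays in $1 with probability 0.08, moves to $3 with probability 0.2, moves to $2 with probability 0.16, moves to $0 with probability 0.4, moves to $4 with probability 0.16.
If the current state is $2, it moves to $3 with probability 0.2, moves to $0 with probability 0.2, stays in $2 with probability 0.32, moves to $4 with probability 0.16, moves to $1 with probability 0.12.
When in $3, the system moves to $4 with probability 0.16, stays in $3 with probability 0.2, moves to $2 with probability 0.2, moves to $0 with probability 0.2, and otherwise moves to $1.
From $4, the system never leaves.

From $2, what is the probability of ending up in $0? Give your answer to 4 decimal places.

Let h(s) be the probability of absorption at $0 starting from transient state s. Then h($0) = 1 and h($4) = 0. By first-step analysis:
h($1) = 0.4·1 + 0.08·h($1) + 0.16·h($2) + 0.2·h($3) + 0.16·0
h($2) = 0.2·1 + 0.12·h($1) + 0.32·h($2) + 0.2·h($3) + 0.16·0
h($3) = 0.2·1 + 0.24·h($1) + 0.2·h($2) + 0.2·h($3) + 0.16·0
Solving: h($1) = 0.6667, h($2) = 0.5873, h($3) = 0.5968.
Starting from $2, the probability is 0.5873.

0.5873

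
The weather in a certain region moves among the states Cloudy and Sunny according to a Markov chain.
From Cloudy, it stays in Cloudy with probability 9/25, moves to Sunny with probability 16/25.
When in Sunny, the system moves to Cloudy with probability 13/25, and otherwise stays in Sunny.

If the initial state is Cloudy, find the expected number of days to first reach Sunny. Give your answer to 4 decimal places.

Let t(s) be the expected number of days to first reach Sunny from state s, with t(Sunny) = 0. Conditioning on the first day:
t(Cloudy) = 1 + 0.36·t(Cloudy)
Solving: t(Cloudy) = 1.5625.
Expected days from Cloudy to Sunny: 1.5625.

1.5625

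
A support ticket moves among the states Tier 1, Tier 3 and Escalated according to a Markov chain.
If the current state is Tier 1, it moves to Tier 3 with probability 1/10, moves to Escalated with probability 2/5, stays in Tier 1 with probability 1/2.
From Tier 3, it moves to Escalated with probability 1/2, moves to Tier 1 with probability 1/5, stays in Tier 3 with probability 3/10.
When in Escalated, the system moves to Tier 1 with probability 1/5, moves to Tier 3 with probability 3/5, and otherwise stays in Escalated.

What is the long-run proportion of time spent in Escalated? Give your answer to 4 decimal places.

0.3626

Let the stationary distribution be π with π = πP and π_1 + π_2 + π_3 = 1.
π_1 = 0.5·π_1 + 0.2·π_2 + 0.2·π_3
π_2 = 0.1·π_1 + 0.3·π_2 + 0.6·π_3
Solving with the normalization constraint gives π = (0.2857, 0.3516, 0.3626).
So the stationary probability of Escalated is 0.3626.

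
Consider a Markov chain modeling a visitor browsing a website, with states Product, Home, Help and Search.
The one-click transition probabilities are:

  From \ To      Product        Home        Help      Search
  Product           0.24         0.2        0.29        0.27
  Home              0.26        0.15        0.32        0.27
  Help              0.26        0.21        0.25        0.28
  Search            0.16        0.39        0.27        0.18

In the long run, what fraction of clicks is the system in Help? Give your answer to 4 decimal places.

0.2809

Let the stationary distribution be π with π = πP and π_1 + π_2 + π_3 + π_4 = 1.
π_1 = 0.24·π_1 + 0.26·π_2 + 0.26·π_3 + 0.16·π_4
π_2 = 0.2·π_1 + 0.15·π_2 + 0.21·π_3 + 0.39·π_4
π_3 = 0.29·π_1 + 0.32·π_2 + 0.25·π_3 + 0.27·π_4
Solving with the normalization constraint gives π = (0.2304, 0.2384, 0.2809, 0.2503).
So the stationary probability of Help is 0.2809.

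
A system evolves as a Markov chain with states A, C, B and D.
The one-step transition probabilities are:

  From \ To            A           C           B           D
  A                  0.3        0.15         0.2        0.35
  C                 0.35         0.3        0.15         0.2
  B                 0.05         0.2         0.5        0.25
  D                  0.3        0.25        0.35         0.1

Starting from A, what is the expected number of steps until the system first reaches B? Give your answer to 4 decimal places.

Let t(s) be the expected number of steps to first reach B from state s, with t(B) = 0. Conditioning on the first step:
t(A) = 1 + 0.3·t(A) + 0.15·t(C) + 0.35·t(D)
t(C) = 1 + 0.35·t(A) + 0.3·t(C) + 0.2·t(D)
t(D) = 1 + 0.3·t(A) + 0.25·t(C) + 0.1·t(D)
Solving: t(A) = 4.3868, t(C) = 4.7328, t(D) = 3.8880.
Expected steps from A to B: 4.3868.

4.3868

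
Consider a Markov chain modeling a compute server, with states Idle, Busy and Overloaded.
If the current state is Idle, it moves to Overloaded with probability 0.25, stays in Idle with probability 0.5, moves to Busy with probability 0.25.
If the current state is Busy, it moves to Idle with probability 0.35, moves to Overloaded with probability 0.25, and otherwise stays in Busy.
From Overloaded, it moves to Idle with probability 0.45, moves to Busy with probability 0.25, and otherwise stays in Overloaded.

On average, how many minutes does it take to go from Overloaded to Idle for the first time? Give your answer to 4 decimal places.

2.3776

Let t(s) be the expected number of minutes to first reach Idle from state s, with t(Idle) = 0. Conditioning on the first minute:
t(Busy) = 1 + 0.4·t(Busy) + 0.25·t(Overloaded)
t(Overloaded) = 1 + 0.25·t(Busy) + 0.3·t(Overloaded)
Solving: t(Busy) = 2.6573, t(Overloaded) = 2.3776.
Expected minutes from Overloaded to Idle: 2.3776.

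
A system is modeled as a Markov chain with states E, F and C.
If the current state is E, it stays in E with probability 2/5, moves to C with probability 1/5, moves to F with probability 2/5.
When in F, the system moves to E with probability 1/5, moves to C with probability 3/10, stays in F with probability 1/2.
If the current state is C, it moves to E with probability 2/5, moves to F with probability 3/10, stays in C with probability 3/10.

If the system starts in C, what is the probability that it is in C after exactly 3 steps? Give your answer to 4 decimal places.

Propagate the distribution vector 3 steps from C.
After 0 steps: (0.0000, 0.0000, 1.0000)
After 1 step: (0.4000, 0.3000, 0.3000)
After 2 steps: (0.3400, 0.4000, 0.2600)
After 3 steps: (0.3200, 0.4140, 0.2660)
P(in C after 3 steps) = 0.2660

0.2660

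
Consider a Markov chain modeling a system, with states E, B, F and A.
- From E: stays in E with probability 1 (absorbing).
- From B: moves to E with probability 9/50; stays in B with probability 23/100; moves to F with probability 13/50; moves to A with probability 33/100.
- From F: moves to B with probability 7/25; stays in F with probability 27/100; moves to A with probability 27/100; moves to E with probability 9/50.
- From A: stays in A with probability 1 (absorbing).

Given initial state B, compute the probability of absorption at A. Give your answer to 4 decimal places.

Let h(s) be the probability of absorption at A starting from transient state s. Then h(A) = 1 and h(E) = 0. By first-step analysis:
h(B) = 0.18·0 + 0.23·h(B) + 0.26·h(F) + 0.33·1
h(F) = 0.18·0 + 0.28·h(B) + 0.27·h(F) + 0.27·1
Solving: h(B) = 0.6358, h(F) = 0.6137.
Starting from B, the probability is 0.6358.

0.6358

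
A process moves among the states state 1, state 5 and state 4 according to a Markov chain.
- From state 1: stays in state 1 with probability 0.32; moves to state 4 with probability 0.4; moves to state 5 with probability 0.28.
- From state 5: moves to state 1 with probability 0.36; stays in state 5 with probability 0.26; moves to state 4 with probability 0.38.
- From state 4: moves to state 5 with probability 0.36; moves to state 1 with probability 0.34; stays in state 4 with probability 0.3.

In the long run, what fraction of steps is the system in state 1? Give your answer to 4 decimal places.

Let the stationary distribution be π with π = πP and π_1 + π_2 + π_3 = 1.
π_1 = 0.32·π_1 + 0.36·π_2 + 0.34·π_3
π_2 = 0.28·π_1 + 0.26·π_2 + 0.36·π_3
Solving with the normalization constraint gives π = (0.3393, 0.3026, 0.3581).
So the stationary probability of state 1 is 0.3393.

0.3393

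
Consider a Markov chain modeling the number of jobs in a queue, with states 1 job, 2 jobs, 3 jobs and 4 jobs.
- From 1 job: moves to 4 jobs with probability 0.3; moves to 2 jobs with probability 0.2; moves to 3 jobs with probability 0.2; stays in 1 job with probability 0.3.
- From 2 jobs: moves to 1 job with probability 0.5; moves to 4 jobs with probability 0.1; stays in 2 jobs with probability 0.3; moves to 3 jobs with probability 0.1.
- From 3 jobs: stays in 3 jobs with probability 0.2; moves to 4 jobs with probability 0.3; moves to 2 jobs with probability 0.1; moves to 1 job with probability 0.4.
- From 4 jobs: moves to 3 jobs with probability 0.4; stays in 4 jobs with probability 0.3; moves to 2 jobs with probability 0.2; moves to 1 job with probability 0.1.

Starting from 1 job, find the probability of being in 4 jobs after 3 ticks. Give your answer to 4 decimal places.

Propagate the distribution vector 3 ticks from 1 job.
After 0 ticks: (1.0000, 0.0000, 0.0000, 0.0000)
After 1 tick: (0.3000, 0.2000, 0.2000, 0.3000)
After 2 ticks: (0.3000, 0.2000, 0.2400, 0.2600)
After 3 ticks: (0.3120, 0.1960, 0.2320, 0.2600)
P(in 4 jobs after 3 ticks) = 0.2600

0.2600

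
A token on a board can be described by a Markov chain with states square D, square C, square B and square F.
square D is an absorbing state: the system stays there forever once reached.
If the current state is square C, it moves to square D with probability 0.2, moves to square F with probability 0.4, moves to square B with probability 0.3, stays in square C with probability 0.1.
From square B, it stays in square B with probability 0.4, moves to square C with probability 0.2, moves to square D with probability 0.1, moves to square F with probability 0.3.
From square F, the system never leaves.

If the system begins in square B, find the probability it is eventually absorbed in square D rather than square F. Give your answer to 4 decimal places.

0.2708

Let h(s) be the probability of absorption at square D starting from transient state s. Then h(square D) = 1 and h(square F) = 0. By first-step analysis:
h(square C) = 0.2·1 + 0.1·h(square C) + 0.3·h(square B) + 0.4·0
h(square B) = 0.1·1 + 0.2·h(square C) + 0.4·h(square B) + 0.3·0
Solving: h(square C) = 0.3125, h(square B) = 0.2708.
Starting from square B, the probability is 0.2708.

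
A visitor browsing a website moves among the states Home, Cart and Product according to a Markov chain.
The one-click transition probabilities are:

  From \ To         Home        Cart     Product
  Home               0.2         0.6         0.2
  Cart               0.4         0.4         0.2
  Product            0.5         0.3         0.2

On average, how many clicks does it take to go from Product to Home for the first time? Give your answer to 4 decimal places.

2.1429

Let t(s) be the expected number of clicks to first reach Home from state s, with t(Home) = 0. Conditioning on the first click:
t(Cart) = 1 + 0.4·t(Cart) + 0.2·t(Product)
t(Product) = 1 + 0.3·t(Cart) + 0.2·t(Product)
Solving: t(Cart) = 2.3810, t(Product) = 2.1429.
Expected clicks from Product to Home: 2.1429.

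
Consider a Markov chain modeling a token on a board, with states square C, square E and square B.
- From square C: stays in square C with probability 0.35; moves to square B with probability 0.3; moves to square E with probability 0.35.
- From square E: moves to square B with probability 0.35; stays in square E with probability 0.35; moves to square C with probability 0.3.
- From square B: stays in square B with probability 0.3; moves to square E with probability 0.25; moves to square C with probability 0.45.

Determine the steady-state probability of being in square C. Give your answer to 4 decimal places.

0.3657

Let the stationary distribution be π with π = πP and π_1 + π_2 + π_3 = 1.
π_1 = 0.35·π_1 + 0.3·π_2 + 0.45·π_3
π_2 = 0.35·π_1 + 0.35·π_2 + 0.25·π_3
Solving with the normalization constraint gives π = (0.3657, 0.3184, 0.3159).
So the stationary probability of square C is 0.3657.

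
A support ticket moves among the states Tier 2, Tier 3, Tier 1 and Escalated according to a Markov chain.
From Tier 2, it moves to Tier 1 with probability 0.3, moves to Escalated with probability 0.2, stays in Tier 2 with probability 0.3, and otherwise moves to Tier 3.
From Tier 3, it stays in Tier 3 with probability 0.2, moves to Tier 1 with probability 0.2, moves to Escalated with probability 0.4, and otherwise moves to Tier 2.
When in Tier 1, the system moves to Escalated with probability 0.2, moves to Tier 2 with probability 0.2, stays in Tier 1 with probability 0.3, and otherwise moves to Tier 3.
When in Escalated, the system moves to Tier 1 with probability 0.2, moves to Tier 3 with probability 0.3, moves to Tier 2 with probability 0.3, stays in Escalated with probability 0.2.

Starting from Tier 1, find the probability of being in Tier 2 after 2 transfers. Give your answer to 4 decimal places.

Propagate the distribution vector 2 transfers from Tier 1.
After 0 transfers: (0.0000, 0.0000, 1.0000, 0.0000)
After 1 transfer: (0.2000, 0.3000, 0.3000, 0.2000)
After 2 transfers: (0.2400, 0.2500, 0.2500, 0.2600)
P(in Tier 2 after 2 transfers) = 0.2400

0.2400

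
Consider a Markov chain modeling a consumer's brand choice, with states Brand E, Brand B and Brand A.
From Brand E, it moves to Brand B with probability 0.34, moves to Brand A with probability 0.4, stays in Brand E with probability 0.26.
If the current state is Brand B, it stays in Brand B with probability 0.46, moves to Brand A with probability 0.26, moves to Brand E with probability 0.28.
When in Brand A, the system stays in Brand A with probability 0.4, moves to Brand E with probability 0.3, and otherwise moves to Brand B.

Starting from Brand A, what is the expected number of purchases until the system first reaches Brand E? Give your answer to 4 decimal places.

Let t(s) be the expected number of purchases to first reach Brand E from state s, with t(Brand E) = 0. Conditioning on the first purchase:
t(Brand B) = 1 + 0.46·t(Brand B) + 0.26·t(Brand A)
t(Brand A) = 1 + 0.3·t(Brand B) + 0.4·t(Brand A)
Solving: t(Brand B) = 3.4959, t(Brand A) = 3.4146.
Expected purchases from Brand A to Brand E: 3.4146.

3.4146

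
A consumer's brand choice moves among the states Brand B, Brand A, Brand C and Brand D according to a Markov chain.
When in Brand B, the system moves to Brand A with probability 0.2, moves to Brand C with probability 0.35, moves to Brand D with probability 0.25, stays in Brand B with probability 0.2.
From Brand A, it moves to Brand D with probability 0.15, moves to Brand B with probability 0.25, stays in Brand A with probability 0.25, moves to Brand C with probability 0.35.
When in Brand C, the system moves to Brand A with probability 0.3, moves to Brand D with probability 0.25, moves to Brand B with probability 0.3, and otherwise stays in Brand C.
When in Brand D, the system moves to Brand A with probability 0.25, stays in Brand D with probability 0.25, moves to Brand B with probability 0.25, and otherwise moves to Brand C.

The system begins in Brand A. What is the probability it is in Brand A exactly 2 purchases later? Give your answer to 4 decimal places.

0.2550

Propagate the distribution vector 2 purchases from Brand A.
After 0 purchases: (0.0000, 1.0000, 0.0000, 0.0000)
After 1 purchase: (0.2500, 0.2500, 0.3500, 0.1500)
After 2 purchases: (0.2550, 0.2550, 0.2650, 0.2250)
P(in Brand A after 2 purchases) = 0.2550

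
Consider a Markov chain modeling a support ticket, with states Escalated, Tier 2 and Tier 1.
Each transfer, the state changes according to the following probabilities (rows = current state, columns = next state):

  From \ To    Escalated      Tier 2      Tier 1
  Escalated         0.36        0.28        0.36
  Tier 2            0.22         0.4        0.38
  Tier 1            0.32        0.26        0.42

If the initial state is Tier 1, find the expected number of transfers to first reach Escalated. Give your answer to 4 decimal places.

Let t(s) be the expected number of transfers to first reach Escalated from state s, with t(Escalated) = 0. Conditioning on the first transfer:
t(Tier 2) = 1 + 0.4·t(Tier 2) + 0.38·t(Tier 1)
t(Tier 1) = 1 + 0.26·t(Tier 2) + 0.42·t(Tier 1)
Solving: t(Tier 2) = 3.8523, t(Tier 1) = 3.4510.
Expected transfers from Tier 1 to Escalated: 3.4510.

3.4510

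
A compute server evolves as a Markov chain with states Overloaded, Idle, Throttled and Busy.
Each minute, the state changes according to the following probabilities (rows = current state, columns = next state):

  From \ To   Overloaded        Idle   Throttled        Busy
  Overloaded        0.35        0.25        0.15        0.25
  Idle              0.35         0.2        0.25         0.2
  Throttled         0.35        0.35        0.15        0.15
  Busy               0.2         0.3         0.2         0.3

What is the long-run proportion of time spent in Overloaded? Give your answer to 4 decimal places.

Let the stationary distribution be π with π = πP and π_1 + π_2 + π_3 + π_4 = 1.
π_1 = 0.35·π_1 + 0.35·π_2 + 0.35·π_3 + 0.2·π_4
π_2 = 0.25·π_1 + 0.2·π_2 + 0.35·π_3 + 0.3·π_4
π_3 = 0.15·π_1 + 0.25·π_2 + 0.15·π_3 + 0.2·π_4
Solving with the normalization constraint gives π = (0.3156, 0.2669, 0.1882, 0.2293).
So the stationary probability of Overloaded is 0.3156.

0.3156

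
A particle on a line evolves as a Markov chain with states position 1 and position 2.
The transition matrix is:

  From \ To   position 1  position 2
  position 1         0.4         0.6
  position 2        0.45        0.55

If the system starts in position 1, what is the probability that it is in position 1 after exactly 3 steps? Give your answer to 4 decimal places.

Propagate the distribution vector 3 steps from position 1.
After 0 steps: (1.0000, 0.0000)
After 1 step: (0.4000, 0.6000)
After 2 steps: (0.4300, 0.5700)
After 3 steps: (0.4285, 0.5715)
P(in position 1 after 3 steps) = 0.4285

0.4285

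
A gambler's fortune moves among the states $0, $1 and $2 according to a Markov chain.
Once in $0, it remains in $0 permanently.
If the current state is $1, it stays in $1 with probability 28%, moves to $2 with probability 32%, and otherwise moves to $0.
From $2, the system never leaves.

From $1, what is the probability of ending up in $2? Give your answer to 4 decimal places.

Let h(s) be the probability of absorption at $2 starting from transient state s. Then h($2) = 1 and h($0) = 0. By first-step analysis:
h($1) = 0.4·0 + 0.28·h($1) + 0.32·1
Solving: h($1) = 0.4444.
Starting from $1, the probability is 0.4444.

0.4444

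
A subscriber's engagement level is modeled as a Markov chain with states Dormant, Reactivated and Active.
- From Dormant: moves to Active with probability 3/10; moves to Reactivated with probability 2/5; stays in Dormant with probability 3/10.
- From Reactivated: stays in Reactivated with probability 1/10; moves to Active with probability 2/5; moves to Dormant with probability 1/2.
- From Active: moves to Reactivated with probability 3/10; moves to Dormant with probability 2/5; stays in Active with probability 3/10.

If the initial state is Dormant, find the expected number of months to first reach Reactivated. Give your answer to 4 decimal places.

Let t(s) be the expected number of months to first reach Reactivated from state s, with t(Reactivated) = 0. Conditioning on the first month:
t(Dormant) = 1 + 0.3·t(Dormant) + 0.3·t(Active)
t(Active) = 1 + 0.4·t(Dormant) + 0.3·t(Active)
Solving: t(Dormant) = 2.7027, t(Active) = 2.9730.
Expected months from Dormant to Reactivated: 2.7027.

2.7027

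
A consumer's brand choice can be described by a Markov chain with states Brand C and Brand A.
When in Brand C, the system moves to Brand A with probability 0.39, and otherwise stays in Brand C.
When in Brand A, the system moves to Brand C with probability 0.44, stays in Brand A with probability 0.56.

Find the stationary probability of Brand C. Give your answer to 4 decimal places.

Let the stationary distribution be π with π = πP and π_1 + π_2 = 1.
π_1 = 0.61·π_1 + 0.44·π_2
Solving with the normalization constraint gives π = (0.5301, 0.4699).
So the stationary probability of Brand C is 0.5301.

0.5301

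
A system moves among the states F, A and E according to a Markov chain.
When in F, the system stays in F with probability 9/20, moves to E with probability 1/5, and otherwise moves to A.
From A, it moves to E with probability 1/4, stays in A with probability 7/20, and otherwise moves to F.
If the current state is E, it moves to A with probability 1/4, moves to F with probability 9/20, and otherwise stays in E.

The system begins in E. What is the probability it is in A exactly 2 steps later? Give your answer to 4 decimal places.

Sum over the intermediate state after 1 step:
P = P(E→F)·P(F→A) + P(E→A)·P(A→A) + P(E→E)·P(E→A)
  = 0.45×0.35 + 0.25×0.35 + 0.3×0.25
  = 0.1575 + 0.0875 + 0.0750 = 0.3200

0.3200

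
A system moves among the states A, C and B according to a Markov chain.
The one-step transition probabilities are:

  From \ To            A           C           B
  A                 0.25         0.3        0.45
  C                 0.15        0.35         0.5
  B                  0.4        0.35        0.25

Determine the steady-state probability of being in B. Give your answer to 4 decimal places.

0.3890

Let the stationary distribution be π with π = πP and π_1 + π_2 + π_3 = 1.
π_1 = 0.25·π_1 + 0.15·π_2 + 0.4·π_3
π_2 = 0.3·π_1 + 0.35·π_2 + 0.35·π_3
Solving with the normalization constraint gives π = (0.2747, 0.3363, 0.3890).
So the stationary probability of B is 0.3890.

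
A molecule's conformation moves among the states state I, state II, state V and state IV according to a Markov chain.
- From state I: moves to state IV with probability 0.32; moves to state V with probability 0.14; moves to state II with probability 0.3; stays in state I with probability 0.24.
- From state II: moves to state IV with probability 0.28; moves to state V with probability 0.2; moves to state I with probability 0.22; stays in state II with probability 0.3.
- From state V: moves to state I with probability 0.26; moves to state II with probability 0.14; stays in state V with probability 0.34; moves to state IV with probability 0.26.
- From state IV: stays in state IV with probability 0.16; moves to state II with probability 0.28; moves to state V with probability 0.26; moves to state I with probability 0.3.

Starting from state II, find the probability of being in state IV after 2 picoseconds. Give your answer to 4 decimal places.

0.2512

Propagate the distribution vector 2 picoseconds from state II.
After 0 picoseconds: (0.0000, 1.0000, 0.0000, 0.0000)
After 1 picosecond: (0.2200, 0.3000, 0.2000, 0.2800)
After 2 picoseconds: (0.2548, 0.2624, 0.2316, 0.2512)
P(in state IV after 2 picoseconds) = 0.2512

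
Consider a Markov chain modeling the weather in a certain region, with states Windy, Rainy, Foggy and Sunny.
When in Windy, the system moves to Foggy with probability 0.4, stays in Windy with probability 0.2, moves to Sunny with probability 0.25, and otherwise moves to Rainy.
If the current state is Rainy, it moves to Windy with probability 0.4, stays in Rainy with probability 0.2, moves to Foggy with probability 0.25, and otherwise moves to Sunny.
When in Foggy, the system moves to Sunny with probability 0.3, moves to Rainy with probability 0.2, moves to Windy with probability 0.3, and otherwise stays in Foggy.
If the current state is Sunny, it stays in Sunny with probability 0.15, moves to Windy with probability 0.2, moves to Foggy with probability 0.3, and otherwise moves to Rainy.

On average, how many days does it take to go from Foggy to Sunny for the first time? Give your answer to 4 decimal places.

3.8806

Let t(s) be the expected number of days to first reach Sunny from state s, with t(Sunny) = 0. Conditioning on the first day:
t(Windy) = 1 + 0.2·t(Windy) + 0.15·t(Rainy) + 0.4·t(Foggy)
t(Rainy) = 1 + 0.4·t(Windy) + 0.2·t(Rainy) + 0.25·t(Foggy)
t(Foggy) = 1 + 0.3·t(Windy) + 0.2·t(Rainy) + 0.2·t(Foggy)
Solving: t(Windy) = 4.0299, t(Rainy) = 4.4776, t(Foggy) = 3.8806.
Expected days from Foggy to Sunny: 3.8806.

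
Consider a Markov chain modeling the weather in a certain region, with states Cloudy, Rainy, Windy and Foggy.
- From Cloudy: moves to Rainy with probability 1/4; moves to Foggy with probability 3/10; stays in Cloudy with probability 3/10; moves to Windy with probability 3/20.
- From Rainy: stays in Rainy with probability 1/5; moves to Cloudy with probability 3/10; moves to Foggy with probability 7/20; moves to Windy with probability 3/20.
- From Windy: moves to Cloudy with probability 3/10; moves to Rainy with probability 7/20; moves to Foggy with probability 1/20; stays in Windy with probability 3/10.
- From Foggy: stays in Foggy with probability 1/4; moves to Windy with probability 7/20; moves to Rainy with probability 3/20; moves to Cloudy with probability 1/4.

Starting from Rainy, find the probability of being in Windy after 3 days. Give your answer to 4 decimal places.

0.2374

Propagate the distribution vector 3 days from Rainy.
After 0 days: (0.0000, 1.0000, 0.0000, 0.0000)
After 1 day: (0.3000, 0.2000, 0.1500, 0.3500)
After 2 days: (0.2825, 0.2200, 0.2425, 0.2550)
After 3 days: (0.2873, 0.2378, 0.2374, 0.2376)
P(in Windy after 3 days) = 0.2374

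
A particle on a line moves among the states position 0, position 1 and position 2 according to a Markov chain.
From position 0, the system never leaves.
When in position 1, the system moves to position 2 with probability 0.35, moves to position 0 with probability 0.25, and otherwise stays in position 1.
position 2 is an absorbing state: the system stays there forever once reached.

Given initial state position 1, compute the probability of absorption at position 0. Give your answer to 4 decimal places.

0.4167

Let h(s) be the probability of absorption at position 0 starting from transient state s. Then h(position 0) = 1 and h(position 2) = 0. By first-step analysis:
h(position 1) = 0.25·1 + 0.4·h(position 1) + 0.35·0
Solving: h(position 1) = 0.4167.
Starting from position 1, the probability is 0.4167.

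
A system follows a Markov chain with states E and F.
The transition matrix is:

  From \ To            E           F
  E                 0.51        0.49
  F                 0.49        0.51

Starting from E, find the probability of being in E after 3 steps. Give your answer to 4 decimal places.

Propagate the distribution vector 3 steps from E.
After 0 steps: (1.0000, 0.0000)
After 1 step: (0.5100, 0.4900)
After 2 steps: (0.5002, 0.4998)
After 3 steps: (0.5000, 0.5000)
P(in E after 3 steps) = 0.5000

0.5000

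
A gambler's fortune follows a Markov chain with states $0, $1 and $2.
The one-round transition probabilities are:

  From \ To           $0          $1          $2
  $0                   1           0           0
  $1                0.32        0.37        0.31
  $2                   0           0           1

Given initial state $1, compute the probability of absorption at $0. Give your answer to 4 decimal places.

0.5079

Let h(s) be the probability of absorption at $0 starting from transient state s. Then h($0) = 1 and h($2) = 0. By first-step analysis:
h($1) = 0.32·1 + 0.37·h($1) + 0.31·0
Solving: h($1) = 0.5079.
Starting from $1, the probability is 0.5079.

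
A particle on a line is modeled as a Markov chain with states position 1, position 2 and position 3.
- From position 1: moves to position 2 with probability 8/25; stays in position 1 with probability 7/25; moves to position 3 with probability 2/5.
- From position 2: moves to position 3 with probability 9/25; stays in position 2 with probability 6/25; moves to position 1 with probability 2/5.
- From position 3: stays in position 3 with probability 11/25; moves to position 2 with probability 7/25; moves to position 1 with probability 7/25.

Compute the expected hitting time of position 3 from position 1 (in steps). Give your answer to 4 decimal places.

Let t(s) be the expected number of steps to first reach position 3 from state s, with t(position 3) = 0. Conditioning on the first step:
t(position 1) = 1 + 0.28·t(position 1) + 0.32·t(position 2)
t(position 2) = 1 + 0.4·t(position 1) + 0.24·t(position 2)
Solving: t(position 1) = 2.5763, t(position 2) = 2.6718.
Expected steps from position 1 to position 3: 2.5763.

2.5763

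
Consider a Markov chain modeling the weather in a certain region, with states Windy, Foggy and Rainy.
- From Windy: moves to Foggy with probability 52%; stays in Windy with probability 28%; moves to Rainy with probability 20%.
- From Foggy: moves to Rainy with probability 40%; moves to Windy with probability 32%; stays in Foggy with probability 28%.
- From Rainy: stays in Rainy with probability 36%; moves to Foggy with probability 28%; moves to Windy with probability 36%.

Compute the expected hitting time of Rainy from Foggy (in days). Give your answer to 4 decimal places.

Let t(s) be the expected number of days to first reach Rainy from state s, with t(Rainy) = 0. Conditioning on the first day:
t(Windy) = 1 + 0.28·t(Windy) + 0.52·t(Foggy)
t(Foggy) = 1 + 0.32·t(Windy) + 0.28·t(Foggy)
Solving: t(Windy) = 3.5227, t(Foggy) = 2.9545.
Expected days from Foggy to Rainy: 2.9545.

2.9545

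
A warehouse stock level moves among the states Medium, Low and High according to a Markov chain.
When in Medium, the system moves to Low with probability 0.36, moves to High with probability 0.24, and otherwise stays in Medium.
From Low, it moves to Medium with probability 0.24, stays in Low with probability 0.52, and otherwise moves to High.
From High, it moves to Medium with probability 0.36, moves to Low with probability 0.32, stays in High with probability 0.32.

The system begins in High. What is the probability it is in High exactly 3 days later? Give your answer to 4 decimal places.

0.2612

Propagate the distribution vector 3 days from High.
After 0 days: (0.0000, 0.0000, 1.0000)
After 1 day: (0.3600, 0.3200, 0.3200)
After 2 days: (0.3360, 0.3984, 0.2656)
After 3 days: (0.3256, 0.4131, 0.2612)
P(in High after 3 days) = 0.2612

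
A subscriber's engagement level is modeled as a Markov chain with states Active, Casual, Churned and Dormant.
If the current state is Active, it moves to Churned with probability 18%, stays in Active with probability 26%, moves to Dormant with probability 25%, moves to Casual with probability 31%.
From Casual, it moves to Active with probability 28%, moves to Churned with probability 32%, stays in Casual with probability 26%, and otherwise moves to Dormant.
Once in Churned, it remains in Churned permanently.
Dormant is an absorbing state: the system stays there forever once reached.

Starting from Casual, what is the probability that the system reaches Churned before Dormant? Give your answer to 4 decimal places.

0.6233

Let h(s) be the probability of absorption at Churned starting from transient state s. Then h(Churned) = 1 and h(Dormant) = 0. By first-step analysis:
h(Active) = 0.26·h(Active) + 0.31·h(Casual) + 0.18·1 + 0.25·0
h(Casual) = 0.28·h(Active) + 0.26·h(Casual) + 0.32·1 + 0.14·0
Solving: h(Active) = 0.5043, h(Casual) = 0.6233.
Starting from Casual, the probability is 0.6233.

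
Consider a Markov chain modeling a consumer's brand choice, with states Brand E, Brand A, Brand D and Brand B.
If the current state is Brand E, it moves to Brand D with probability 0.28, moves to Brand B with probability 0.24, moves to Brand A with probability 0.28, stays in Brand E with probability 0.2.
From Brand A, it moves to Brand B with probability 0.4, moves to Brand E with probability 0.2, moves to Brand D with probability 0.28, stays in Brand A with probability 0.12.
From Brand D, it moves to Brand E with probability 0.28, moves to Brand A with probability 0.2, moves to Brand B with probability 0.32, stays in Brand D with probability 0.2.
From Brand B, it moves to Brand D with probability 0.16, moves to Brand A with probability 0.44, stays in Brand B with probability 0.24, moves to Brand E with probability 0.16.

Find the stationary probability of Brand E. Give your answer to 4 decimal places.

0.2060

Let the stationary distribution be π with π = πP and π_1 + π_2 + π_3 + π_4 = 1.
π_1 = 0.2·π_1 + 0.2·π_2 + 0.28·π_3 + 0.16·π_4
π_2 = 0.28·π_1 + 0.12·π_2 + 0.2·π_3 + 0.44·π_4
π_3 = 0.28·π_1 + 0.28·π_2 + 0.2·π_3 + 0.16·π_4
Solving with the normalization constraint gives π = (0.2060, 0.2673, 0.2258, 0.3008).
So the stationary probability of Brand E is 0.2060.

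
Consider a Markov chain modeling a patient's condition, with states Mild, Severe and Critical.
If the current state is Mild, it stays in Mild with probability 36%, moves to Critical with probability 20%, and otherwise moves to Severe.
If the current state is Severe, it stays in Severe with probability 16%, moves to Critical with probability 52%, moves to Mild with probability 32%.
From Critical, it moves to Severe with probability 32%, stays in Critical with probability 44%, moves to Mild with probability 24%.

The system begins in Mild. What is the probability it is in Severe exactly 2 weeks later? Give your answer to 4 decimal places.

0.2928

Sum over the intermediate state after 1 week:
P = P(Mild→Mild)·P(Mild→Severe) + P(Mild→Severe)·P(Severe→Severe) + P(Mild→Critical)·P(Critical→Severe)
  = 0.36×0.44 + 0.44×0.16 + 0.2×0.32
  = 0.1584 + 0.0704 + 0.0640 = 0.2928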